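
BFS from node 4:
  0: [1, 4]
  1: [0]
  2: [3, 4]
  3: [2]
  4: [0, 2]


Visit 4, enqueue [0, 2]
Visit 0, enqueue [1]
Visit 2, enqueue [3]
Visit 1, enqueue []
Visit 3, enqueue []

BFS order: [4, 0, 2, 1, 3]


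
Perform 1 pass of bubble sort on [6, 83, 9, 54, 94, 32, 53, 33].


Initial: [6, 83, 9, 54, 94, 32, 53, 33]
Pass 1: [6, 9, 54, 83, 32, 53, 33, 94] (5 swaps)

After 1 pass: [6, 9, 54, 83, 32, 53, 33, 94]


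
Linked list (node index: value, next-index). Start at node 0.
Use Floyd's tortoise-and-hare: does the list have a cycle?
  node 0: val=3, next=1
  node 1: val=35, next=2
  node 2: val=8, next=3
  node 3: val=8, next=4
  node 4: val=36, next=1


Floyd's tortoise (slow, +1) and hare (fast, +2):
  init: slow=0, fast=0
  step 1: slow=1, fast=2
  step 2: slow=2, fast=4
  step 3: slow=3, fast=2
  step 4: slow=4, fast=4
  slow == fast at node 4: cycle detected

Cycle: yes


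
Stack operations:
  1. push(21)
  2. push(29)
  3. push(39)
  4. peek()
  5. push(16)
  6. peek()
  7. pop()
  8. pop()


push(21) -> [21]
push(29) -> [21, 29]
push(39) -> [21, 29, 39]
peek()->39
push(16) -> [21, 29, 39, 16]
peek()->16
pop()->16, [21, 29, 39]
pop()->39, [21, 29]

Final stack: [21, 29]


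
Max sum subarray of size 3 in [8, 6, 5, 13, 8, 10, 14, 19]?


[0:3]: 19
[1:4]: 24
[2:5]: 26
[3:6]: 31
[4:7]: 32
[5:8]: 43

Max: 43 at [5:8]


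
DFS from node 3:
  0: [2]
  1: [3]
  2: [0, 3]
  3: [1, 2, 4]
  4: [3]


Visit 3, push [4, 2, 1]
Visit 1, push []
Visit 2, push [0]
Visit 0, push []
Visit 4, push []

DFS order: [3, 1, 2, 0, 4]


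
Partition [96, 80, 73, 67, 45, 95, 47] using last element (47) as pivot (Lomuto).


Pivot: 47
  45 <= 47: swap -> [45, 80, 73, 67, 96, 95, 47]
Place pivot at 1: [45, 47, 73, 67, 96, 95, 80]

Partitioned: [45, 47, 73, 67, 96, 95, 80]


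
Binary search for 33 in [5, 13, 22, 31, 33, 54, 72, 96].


Step 1: lo=0, hi=7, mid=3, val=31
Step 2: lo=4, hi=7, mid=5, val=54
Step 3: lo=4, hi=4, mid=4, val=33

Found at index 4


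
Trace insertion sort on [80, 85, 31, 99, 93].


Initial: [80, 85, 31, 99, 93]
Insert 85: [80, 85, 31, 99, 93]
Insert 31: [31, 80, 85, 99, 93]
Insert 99: [31, 80, 85, 99, 93]
Insert 93: [31, 80, 85, 93, 99]

Sorted: [31, 80, 85, 93, 99]


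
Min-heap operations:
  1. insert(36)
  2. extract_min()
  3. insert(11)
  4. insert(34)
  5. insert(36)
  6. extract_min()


insert(36) -> [36]
extract_min()->36, []
insert(11) -> [11]
insert(34) -> [11, 34]
insert(36) -> [11, 34, 36]
extract_min()->11, [34, 36]

Final heap: [34, 36]


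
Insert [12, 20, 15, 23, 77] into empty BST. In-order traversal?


Insert 12: root
Insert 20: R from 12
Insert 15: R from 12 -> L from 20
Insert 23: R from 12 -> R from 20
Insert 77: R from 12 -> R from 20 -> R from 23

In-order: [12, 15, 20, 23, 77]


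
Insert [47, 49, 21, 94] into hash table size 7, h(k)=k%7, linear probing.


Insert 47: h=5 -> slot 5
Insert 49: h=0 -> slot 0
Insert 21: h=0, 1 probes -> slot 1
Insert 94: h=3 -> slot 3

Table: [49, 21, None, 94, None, 47, None]


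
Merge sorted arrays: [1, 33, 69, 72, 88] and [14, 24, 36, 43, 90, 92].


Take 1 from A
Take 14 from B
Take 24 from B
Take 33 from A
Take 36 from B
Take 43 from B
Take 69 from A
Take 72 from A
Take 88 from A

Merged: [1, 14, 24, 33, 36, 43, 69, 72, 88, 90, 92]


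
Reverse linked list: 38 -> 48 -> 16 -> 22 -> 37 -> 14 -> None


Step 1: curr=38, set curr.next=prev(None) | reversed so far: 38
Step 2: curr=48, set curr.next=prev(38) | reversed so far: 48 -> 38
Step 3: curr=16, set curr.next=prev(48) | reversed so far: 16 -> 48 -> 38
Step 4: curr=22, set curr.next=prev(16) | reversed so far: 22 -> 16 -> 48 -> 38
Step 5: curr=37, set curr.next=prev(22) | reversed so far: 37 -> 22 -> 16 -> 48 -> 38
Step 6: curr=14, set curr.next=prev(37) | reversed so far: 14 -> 37 -> 22 -> 16 -> 48 -> 38

14 -> 37 -> 22 -> 16 -> 48 -> 38 -> None


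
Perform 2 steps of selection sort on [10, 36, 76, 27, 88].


Initial: [10, 36, 76, 27, 88]
Step 1: min=10 at 0
  Swap: [10, 36, 76, 27, 88]
Step 2: min=27 at 3
  Swap: [10, 27, 76, 36, 88]

After 2 steps: [10, 27, 76, 36, 88]


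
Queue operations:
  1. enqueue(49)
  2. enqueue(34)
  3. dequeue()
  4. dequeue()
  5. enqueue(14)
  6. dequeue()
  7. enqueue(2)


enqueue(49) -> [49]
enqueue(34) -> [49, 34]
dequeue()->49, [34]
dequeue()->34, []
enqueue(14) -> [14]
dequeue()->14, []
enqueue(2) -> [2]

Final queue: [2]


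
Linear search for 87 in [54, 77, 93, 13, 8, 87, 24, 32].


i=0: 54!=87
i=1: 77!=87
i=2: 93!=87
i=3: 13!=87
i=4: 8!=87
i=5: 87==87 found!

Found at 5, 6 comps


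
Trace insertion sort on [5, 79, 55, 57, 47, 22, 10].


Initial: [5, 79, 55, 57, 47, 22, 10]
Insert 79: [5, 79, 55, 57, 47, 22, 10]
Insert 55: [5, 55, 79, 57, 47, 22, 10]
Insert 57: [5, 55, 57, 79, 47, 22, 10]
Insert 47: [5, 47, 55, 57, 79, 22, 10]
Insert 22: [5, 22, 47, 55, 57, 79, 10]
Insert 10: [5, 10, 22, 47, 55, 57, 79]

Sorted: [5, 10, 22, 47, 55, 57, 79]


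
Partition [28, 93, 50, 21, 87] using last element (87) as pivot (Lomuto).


Pivot: 87
  28 <= 87: advance i (no swap)
  50 <= 87: swap -> [28, 50, 93, 21, 87]
  21 <= 87: swap -> [28, 50, 21, 93, 87]
Place pivot at 3: [28, 50, 21, 87, 93]

Partitioned: [28, 50, 21, 87, 93]


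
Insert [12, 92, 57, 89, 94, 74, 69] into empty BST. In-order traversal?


Insert 12: root
Insert 92: R from 12
Insert 57: R from 12 -> L from 92
Insert 89: R from 12 -> L from 92 -> R from 57
Insert 94: R from 12 -> R from 92
Insert 74: R from 12 -> L from 92 -> R from 57 -> L from 89
Insert 69: R from 12 -> L from 92 -> R from 57 -> L from 89 -> L from 74

In-order: [12, 57, 69, 74, 89, 92, 94]


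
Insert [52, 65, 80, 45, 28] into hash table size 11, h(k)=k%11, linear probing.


Insert 52: h=8 -> slot 8
Insert 65: h=10 -> slot 10
Insert 80: h=3 -> slot 3
Insert 45: h=1 -> slot 1
Insert 28: h=6 -> slot 6

Table: [None, 45, None, 80, None, None, 28, None, 52, None, 65]


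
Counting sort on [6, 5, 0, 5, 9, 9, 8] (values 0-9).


Input: [6, 5, 0, 5, 9, 9, 8]
Counts: [1, 0, 0, 0, 0, 2, 1, 0, 1, 2]

Sorted: [0, 5, 5, 6, 8, 9, 9]


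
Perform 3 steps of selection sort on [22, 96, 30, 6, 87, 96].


Initial: [22, 96, 30, 6, 87, 96]
Step 1: min=6 at 3
  Swap: [6, 96, 30, 22, 87, 96]
Step 2: min=22 at 3
  Swap: [6, 22, 30, 96, 87, 96]
Step 3: min=30 at 2
  Swap: [6, 22, 30, 96, 87, 96]

After 3 steps: [6, 22, 30, 96, 87, 96]


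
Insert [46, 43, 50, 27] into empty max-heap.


Insert 46: [46]
Insert 43: [46, 43]
Insert 50: [50, 43, 46]
Insert 27: [50, 43, 46, 27]

Final heap: [50, 43, 46, 27]


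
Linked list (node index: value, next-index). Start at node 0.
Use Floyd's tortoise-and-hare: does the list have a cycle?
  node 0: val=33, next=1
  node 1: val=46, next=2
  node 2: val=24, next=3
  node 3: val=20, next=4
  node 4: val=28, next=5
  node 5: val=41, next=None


Floyd's tortoise (slow, +1) and hare (fast, +2):
  init: slow=0, fast=0
  step 1: slow=1, fast=2
  step 2: slow=2, fast=4
  step 3: fast 4->5->None, no cycle

Cycle: no


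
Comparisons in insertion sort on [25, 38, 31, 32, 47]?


Algorithm: insertion sort
Input: [25, 38, 31, 32, 47]
Sorted: [25, 31, 32, 38, 47]

6


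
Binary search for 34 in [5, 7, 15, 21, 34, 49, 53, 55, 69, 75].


Step 1: lo=0, hi=9, mid=4, val=34

Found at index 4


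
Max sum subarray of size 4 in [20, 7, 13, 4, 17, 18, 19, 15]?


[0:4]: 44
[1:5]: 41
[2:6]: 52
[3:7]: 58
[4:8]: 69

Max: 69 at [4:8]


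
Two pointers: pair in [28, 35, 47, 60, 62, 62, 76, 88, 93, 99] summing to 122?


lo=0(28)+hi=9(99)=127
lo=0(28)+hi=8(93)=121
lo=1(35)+hi=8(93)=128
lo=1(35)+hi=7(88)=123
lo=1(35)+hi=6(76)=111
lo=2(47)+hi=6(76)=123
lo=2(47)+hi=5(62)=109
lo=3(60)+hi=5(62)=122

Yes: 60+62=122


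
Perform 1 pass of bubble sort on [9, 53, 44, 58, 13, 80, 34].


Initial: [9, 53, 44, 58, 13, 80, 34]
Pass 1: [9, 44, 53, 13, 58, 34, 80] (3 swaps)

After 1 pass: [9, 44, 53, 13, 58, 34, 80]


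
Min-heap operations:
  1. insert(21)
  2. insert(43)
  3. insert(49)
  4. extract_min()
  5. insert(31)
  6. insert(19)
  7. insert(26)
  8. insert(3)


insert(21) -> [21]
insert(43) -> [21, 43]
insert(49) -> [21, 43, 49]
extract_min()->21, [43, 49]
insert(31) -> [31, 49, 43]
insert(19) -> [19, 31, 43, 49]
insert(26) -> [19, 26, 43, 49, 31]
insert(3) -> [3, 26, 19, 49, 31, 43]

Final heap: [3, 26, 19, 49, 31, 43]


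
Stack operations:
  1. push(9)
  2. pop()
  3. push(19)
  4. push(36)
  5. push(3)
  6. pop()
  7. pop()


push(9) -> [9]
pop()->9, []
push(19) -> [19]
push(36) -> [19, 36]
push(3) -> [19, 36, 3]
pop()->3, [19, 36]
pop()->36, [19]

Final stack: [19]


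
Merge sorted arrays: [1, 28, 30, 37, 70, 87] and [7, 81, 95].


Take 1 from A
Take 7 from B
Take 28 from A
Take 30 from A
Take 37 from A
Take 70 from A
Take 81 from B
Take 87 from A

Merged: [1, 7, 28, 30, 37, 70, 81, 87, 95]


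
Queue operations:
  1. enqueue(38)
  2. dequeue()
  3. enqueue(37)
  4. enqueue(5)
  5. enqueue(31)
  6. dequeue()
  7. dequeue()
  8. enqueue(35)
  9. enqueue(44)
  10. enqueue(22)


enqueue(38) -> [38]
dequeue()->38, []
enqueue(37) -> [37]
enqueue(5) -> [37, 5]
enqueue(31) -> [37, 5, 31]
dequeue()->37, [5, 31]
dequeue()->5, [31]
enqueue(35) -> [31, 35]
enqueue(44) -> [31, 35, 44]
enqueue(22) -> [31, 35, 44, 22]

Final queue: [31, 35, 44, 22]


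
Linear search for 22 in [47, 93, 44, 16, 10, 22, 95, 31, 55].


i=0: 47!=22
i=1: 93!=22
i=2: 44!=22
i=3: 16!=22
i=4: 10!=22
i=5: 22==22 found!

Found at 5, 6 comps


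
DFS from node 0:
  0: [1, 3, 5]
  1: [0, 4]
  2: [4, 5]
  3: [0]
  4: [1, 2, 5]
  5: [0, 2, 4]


Visit 0, push [5, 3, 1]
Visit 1, push [4]
Visit 4, push [5, 2]
Visit 2, push [5]
Visit 5, push []
Visit 3, push []

DFS order: [0, 1, 4, 2, 5, 3]


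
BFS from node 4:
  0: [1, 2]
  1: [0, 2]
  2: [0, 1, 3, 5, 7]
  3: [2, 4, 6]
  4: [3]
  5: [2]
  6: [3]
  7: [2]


Visit 4, enqueue [3]
Visit 3, enqueue [2, 6]
Visit 2, enqueue [0, 1, 5, 7]
Visit 6, enqueue []
Visit 0, enqueue []
Visit 1, enqueue []
Visit 5, enqueue []
Visit 7, enqueue []

BFS order: [4, 3, 2, 6, 0, 1, 5, 7]


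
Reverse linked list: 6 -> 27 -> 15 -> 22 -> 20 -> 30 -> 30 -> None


Step 1: curr=6, set curr.next=prev(None) | reversed so far: 6
Step 2: curr=27, set curr.next=prev(6) | reversed so far: 27 -> 6
Step 3: curr=15, set curr.next=prev(27) | reversed so far: 15 -> 27 -> 6
Step 4: curr=22, set curr.next=prev(15) | reversed so far: 22 -> 15 -> 27 -> 6
Step 5: curr=20, set curr.next=prev(22) | reversed so far: 20 -> 22 -> 15 -> 27 -> 6
Step 6: curr=30, set curr.next=prev(20) | reversed so far: 30 -> 20 -> 22 -> 15 -> 27 -> 6
Step 7: curr=30, set curr.next=prev(30) | reversed so far: 30 -> 30 -> 20 -> 22 -> 15 -> 27 -> 6

30 -> 30 -> 20 -> 22 -> 15 -> 27 -> 6 -> None


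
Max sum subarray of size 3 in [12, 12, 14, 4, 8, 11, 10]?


[0:3]: 38
[1:4]: 30
[2:5]: 26
[3:6]: 23
[4:7]: 29

Max: 38 at [0:3]


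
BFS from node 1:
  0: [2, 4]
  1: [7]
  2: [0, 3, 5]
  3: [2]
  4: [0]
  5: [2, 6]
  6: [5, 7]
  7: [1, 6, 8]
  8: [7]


Visit 1, enqueue [7]
Visit 7, enqueue [6, 8]
Visit 6, enqueue [5]
Visit 8, enqueue []
Visit 5, enqueue [2]
Visit 2, enqueue [0, 3]
Visit 0, enqueue [4]
Visit 3, enqueue []
Visit 4, enqueue []

BFS order: [1, 7, 6, 8, 5, 2, 0, 3, 4]


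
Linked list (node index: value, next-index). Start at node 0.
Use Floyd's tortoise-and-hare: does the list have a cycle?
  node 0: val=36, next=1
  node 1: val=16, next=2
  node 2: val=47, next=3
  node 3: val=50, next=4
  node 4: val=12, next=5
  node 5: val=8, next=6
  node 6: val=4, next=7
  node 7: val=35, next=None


Floyd's tortoise (slow, +1) and hare (fast, +2):
  init: slow=0, fast=0
  step 1: slow=1, fast=2
  step 2: slow=2, fast=4
  step 3: slow=3, fast=6
  step 4: fast 6->7->None, no cycle

Cycle: no


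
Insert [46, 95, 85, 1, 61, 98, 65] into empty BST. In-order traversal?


Insert 46: root
Insert 95: R from 46
Insert 85: R from 46 -> L from 95
Insert 1: L from 46
Insert 61: R from 46 -> L from 95 -> L from 85
Insert 98: R from 46 -> R from 95
Insert 65: R from 46 -> L from 95 -> L from 85 -> R from 61

In-order: [1, 46, 61, 65, 85, 95, 98]


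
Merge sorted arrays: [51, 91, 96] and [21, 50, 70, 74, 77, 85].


Take 21 from B
Take 50 from B
Take 51 from A
Take 70 from B
Take 74 from B
Take 77 from B
Take 85 from B

Merged: [21, 50, 51, 70, 74, 77, 85, 91, 96]


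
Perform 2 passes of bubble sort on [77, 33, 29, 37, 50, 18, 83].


Initial: [77, 33, 29, 37, 50, 18, 83]
Pass 1: [33, 29, 37, 50, 18, 77, 83] (5 swaps)
Pass 2: [29, 33, 37, 18, 50, 77, 83] (2 swaps)

After 2 passes: [29, 33, 37, 18, 50, 77, 83]


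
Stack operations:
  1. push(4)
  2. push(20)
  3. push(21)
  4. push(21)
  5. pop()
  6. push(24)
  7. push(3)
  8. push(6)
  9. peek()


push(4) -> [4]
push(20) -> [4, 20]
push(21) -> [4, 20, 21]
push(21) -> [4, 20, 21, 21]
pop()->21, [4, 20, 21]
push(24) -> [4, 20, 21, 24]
push(3) -> [4, 20, 21, 24, 3]
push(6) -> [4, 20, 21, 24, 3, 6]
peek()->6

Final stack: [4, 20, 21, 24, 3, 6]


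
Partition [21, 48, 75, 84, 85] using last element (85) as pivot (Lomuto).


Pivot: 85
  21 <= 85: advance i (no swap)
  48 <= 85: advance i (no swap)
  75 <= 85: advance i (no swap)
  84 <= 85: advance i (no swap)
Place pivot at 4: [21, 48, 75, 84, 85]

Partitioned: [21, 48, 75, 84, 85]


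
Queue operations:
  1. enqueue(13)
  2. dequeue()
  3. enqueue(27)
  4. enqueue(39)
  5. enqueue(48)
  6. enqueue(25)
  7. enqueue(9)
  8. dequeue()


enqueue(13) -> [13]
dequeue()->13, []
enqueue(27) -> [27]
enqueue(39) -> [27, 39]
enqueue(48) -> [27, 39, 48]
enqueue(25) -> [27, 39, 48, 25]
enqueue(9) -> [27, 39, 48, 25, 9]
dequeue()->27, [39, 48, 25, 9]

Final queue: [39, 48, 25, 9]


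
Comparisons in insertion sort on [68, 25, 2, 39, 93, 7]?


Algorithm: insertion sort
Input: [68, 25, 2, 39, 93, 7]
Sorted: [2, 7, 25, 39, 68, 93]

11


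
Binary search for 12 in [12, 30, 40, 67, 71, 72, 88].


Step 1: lo=0, hi=6, mid=3, val=67
Step 2: lo=0, hi=2, mid=1, val=30
Step 3: lo=0, hi=0, mid=0, val=12

Found at index 0


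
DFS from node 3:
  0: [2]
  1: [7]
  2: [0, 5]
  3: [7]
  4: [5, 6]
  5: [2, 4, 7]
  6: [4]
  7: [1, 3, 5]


Visit 3, push [7]
Visit 7, push [5, 1]
Visit 1, push []
Visit 5, push [4, 2]
Visit 2, push [0]
Visit 0, push []
Visit 4, push [6]
Visit 6, push []

DFS order: [3, 7, 1, 5, 2, 0, 4, 6]


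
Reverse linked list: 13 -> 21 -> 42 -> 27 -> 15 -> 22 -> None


Step 1: curr=13, set curr.next=prev(None) | reversed so far: 13
Step 2: curr=21, set curr.next=prev(13) | reversed so far: 21 -> 13
Step 3: curr=42, set curr.next=prev(21) | reversed so far: 42 -> 21 -> 13
Step 4: curr=27, set curr.next=prev(42) | reversed so far: 27 -> 42 -> 21 -> 13
Step 5: curr=15, set curr.next=prev(27) | reversed so far: 15 -> 27 -> 42 -> 21 -> 13
Step 6: curr=22, set curr.next=prev(15) | reversed so far: 22 -> 15 -> 27 -> 42 -> 21 -> 13

22 -> 15 -> 27 -> 42 -> 21 -> 13 -> None


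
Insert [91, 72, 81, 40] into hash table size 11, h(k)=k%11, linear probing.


Insert 91: h=3 -> slot 3
Insert 72: h=6 -> slot 6
Insert 81: h=4 -> slot 4
Insert 40: h=7 -> slot 7

Table: [None, None, None, 91, 81, None, 72, 40, None, None, None]


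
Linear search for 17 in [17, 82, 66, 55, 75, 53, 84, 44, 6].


i=0: 17==17 found!

Found at 0, 1 comps


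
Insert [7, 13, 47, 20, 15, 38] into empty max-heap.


Insert 7: [7]
Insert 13: [13, 7]
Insert 47: [47, 7, 13]
Insert 20: [47, 20, 13, 7]
Insert 15: [47, 20, 13, 7, 15]
Insert 38: [47, 20, 38, 7, 15, 13]

Final heap: [47, 20, 38, 7, 15, 13]


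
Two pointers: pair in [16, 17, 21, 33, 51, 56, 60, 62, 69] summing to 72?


lo=0(16)+hi=8(69)=85
lo=0(16)+hi=7(62)=78
lo=0(16)+hi=6(60)=76
lo=0(16)+hi=5(56)=72

Yes: 16+56=72


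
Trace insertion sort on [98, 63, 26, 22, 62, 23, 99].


Initial: [98, 63, 26, 22, 62, 23, 99]
Insert 63: [63, 98, 26, 22, 62, 23, 99]
Insert 26: [26, 63, 98, 22, 62, 23, 99]
Insert 22: [22, 26, 63, 98, 62, 23, 99]
Insert 62: [22, 26, 62, 63, 98, 23, 99]
Insert 23: [22, 23, 26, 62, 63, 98, 99]
Insert 99: [22, 23, 26, 62, 63, 98, 99]

Sorted: [22, 23, 26, 62, 63, 98, 99]


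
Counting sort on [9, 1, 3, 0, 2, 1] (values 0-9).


Input: [9, 1, 3, 0, 2, 1]
Counts: [1, 2, 1, 1, 0, 0, 0, 0, 0, 1]

Sorted: [0, 1, 1, 2, 3, 9]


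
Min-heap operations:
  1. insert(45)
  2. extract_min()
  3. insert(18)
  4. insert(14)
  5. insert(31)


insert(45) -> [45]
extract_min()->45, []
insert(18) -> [18]
insert(14) -> [14, 18]
insert(31) -> [14, 18, 31]

Final heap: [14, 18, 31]


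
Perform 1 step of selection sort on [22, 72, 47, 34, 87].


Initial: [22, 72, 47, 34, 87]
Step 1: min=22 at 0
  Swap: [22, 72, 47, 34, 87]

After 1 step: [22, 72, 47, 34, 87]


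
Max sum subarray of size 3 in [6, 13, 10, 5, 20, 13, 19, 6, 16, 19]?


[0:3]: 29
[1:4]: 28
[2:5]: 35
[3:6]: 38
[4:7]: 52
[5:8]: 38
[6:9]: 41
[7:10]: 41

Max: 52 at [4:7]


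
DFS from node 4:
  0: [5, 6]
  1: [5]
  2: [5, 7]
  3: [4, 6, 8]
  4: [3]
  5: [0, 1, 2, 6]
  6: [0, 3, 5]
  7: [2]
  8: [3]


Visit 4, push [3]
Visit 3, push [8, 6]
Visit 6, push [5, 0]
Visit 0, push [5]
Visit 5, push [2, 1]
Visit 1, push []
Visit 2, push [7]
Visit 7, push []
Visit 8, push []

DFS order: [4, 3, 6, 0, 5, 1, 2, 7, 8]


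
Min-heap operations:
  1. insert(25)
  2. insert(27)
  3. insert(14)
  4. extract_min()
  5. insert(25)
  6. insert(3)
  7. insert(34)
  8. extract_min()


insert(25) -> [25]
insert(27) -> [25, 27]
insert(14) -> [14, 27, 25]
extract_min()->14, [25, 27]
insert(25) -> [25, 27, 25]
insert(3) -> [3, 25, 25, 27]
insert(34) -> [3, 25, 25, 27, 34]
extract_min()->3, [25, 25, 34, 27]

Final heap: [25, 25, 34, 27]


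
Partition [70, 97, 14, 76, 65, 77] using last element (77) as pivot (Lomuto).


Pivot: 77
  70 <= 77: advance i (no swap)
  14 <= 77: swap -> [70, 14, 97, 76, 65, 77]
  76 <= 77: swap -> [70, 14, 76, 97, 65, 77]
  65 <= 77: swap -> [70, 14, 76, 65, 97, 77]
Place pivot at 4: [70, 14, 76, 65, 77, 97]

Partitioned: [70, 14, 76, 65, 77, 97]


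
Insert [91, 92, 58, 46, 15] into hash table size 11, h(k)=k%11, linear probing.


Insert 91: h=3 -> slot 3
Insert 92: h=4 -> slot 4
Insert 58: h=3, 2 probes -> slot 5
Insert 46: h=2 -> slot 2
Insert 15: h=4, 2 probes -> slot 6

Table: [None, None, 46, 91, 92, 58, 15, None, None, None, None]


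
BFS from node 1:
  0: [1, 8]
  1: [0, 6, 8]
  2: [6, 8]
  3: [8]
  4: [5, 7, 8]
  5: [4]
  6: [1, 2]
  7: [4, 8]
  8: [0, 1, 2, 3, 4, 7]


Visit 1, enqueue [0, 6, 8]
Visit 0, enqueue []
Visit 6, enqueue [2]
Visit 8, enqueue [3, 4, 7]
Visit 2, enqueue []
Visit 3, enqueue []
Visit 4, enqueue [5]
Visit 7, enqueue []
Visit 5, enqueue []

BFS order: [1, 0, 6, 8, 2, 3, 4, 7, 5]


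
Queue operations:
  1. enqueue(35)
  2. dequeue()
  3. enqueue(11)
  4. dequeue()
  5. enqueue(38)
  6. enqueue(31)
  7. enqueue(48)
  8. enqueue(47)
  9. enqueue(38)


enqueue(35) -> [35]
dequeue()->35, []
enqueue(11) -> [11]
dequeue()->11, []
enqueue(38) -> [38]
enqueue(31) -> [38, 31]
enqueue(48) -> [38, 31, 48]
enqueue(47) -> [38, 31, 48, 47]
enqueue(38) -> [38, 31, 48, 47, 38]

Final queue: [38, 31, 48, 47, 38]


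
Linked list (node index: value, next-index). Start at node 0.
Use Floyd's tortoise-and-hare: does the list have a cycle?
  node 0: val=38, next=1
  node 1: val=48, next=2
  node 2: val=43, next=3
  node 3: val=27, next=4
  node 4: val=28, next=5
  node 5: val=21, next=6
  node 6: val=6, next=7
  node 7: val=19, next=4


Floyd's tortoise (slow, +1) and hare (fast, +2):
  init: slow=0, fast=0
  step 1: slow=1, fast=2
  step 2: slow=2, fast=4
  step 3: slow=3, fast=6
  step 4: slow=4, fast=4
  slow == fast at node 4: cycle detected

Cycle: yes


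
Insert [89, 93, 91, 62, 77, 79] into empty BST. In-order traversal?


Insert 89: root
Insert 93: R from 89
Insert 91: R from 89 -> L from 93
Insert 62: L from 89
Insert 77: L from 89 -> R from 62
Insert 79: L from 89 -> R from 62 -> R from 77

In-order: [62, 77, 79, 89, 91, 93]


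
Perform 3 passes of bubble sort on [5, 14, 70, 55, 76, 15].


Initial: [5, 14, 70, 55, 76, 15]
Pass 1: [5, 14, 55, 70, 15, 76] (2 swaps)
Pass 2: [5, 14, 55, 15, 70, 76] (1 swaps)
Pass 3: [5, 14, 15, 55, 70, 76] (1 swaps)

After 3 passes: [5, 14, 15, 55, 70, 76]


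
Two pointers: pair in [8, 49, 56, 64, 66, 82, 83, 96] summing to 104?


lo=0(8)+hi=7(96)=104

Yes: 8+96=104


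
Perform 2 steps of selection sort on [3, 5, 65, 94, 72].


Initial: [3, 5, 65, 94, 72]
Step 1: min=3 at 0
  Swap: [3, 5, 65, 94, 72]
Step 2: min=5 at 1
  Swap: [3, 5, 65, 94, 72]

After 2 steps: [3, 5, 65, 94, 72]


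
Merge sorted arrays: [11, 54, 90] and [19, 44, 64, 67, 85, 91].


Take 11 from A
Take 19 from B
Take 44 from B
Take 54 from A
Take 64 from B
Take 67 from B
Take 85 from B
Take 90 from A

Merged: [11, 19, 44, 54, 64, 67, 85, 90, 91]


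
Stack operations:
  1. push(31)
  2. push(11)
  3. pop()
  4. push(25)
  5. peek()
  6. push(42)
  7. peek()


push(31) -> [31]
push(11) -> [31, 11]
pop()->11, [31]
push(25) -> [31, 25]
peek()->25
push(42) -> [31, 25, 42]
peek()->42

Final stack: [31, 25, 42]


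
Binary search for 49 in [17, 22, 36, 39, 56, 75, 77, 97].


Step 1: lo=0, hi=7, mid=3, val=39
Step 2: lo=4, hi=7, mid=5, val=75
Step 3: lo=4, hi=4, mid=4, val=56

Not found


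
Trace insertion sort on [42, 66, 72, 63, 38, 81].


Initial: [42, 66, 72, 63, 38, 81]
Insert 66: [42, 66, 72, 63, 38, 81]
Insert 72: [42, 66, 72, 63, 38, 81]
Insert 63: [42, 63, 66, 72, 38, 81]
Insert 38: [38, 42, 63, 66, 72, 81]
Insert 81: [38, 42, 63, 66, 72, 81]

Sorted: [38, 42, 63, 66, 72, 81]


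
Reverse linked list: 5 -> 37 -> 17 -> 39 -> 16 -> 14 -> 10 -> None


Step 1: curr=5, set curr.next=prev(None) | reversed so far: 5
Step 2: curr=37, set curr.next=prev(5) | reversed so far: 37 -> 5
Step 3: curr=17, set curr.next=prev(37) | reversed so far: 17 -> 37 -> 5
Step 4: curr=39, set curr.next=prev(17) | reversed so far: 39 -> 17 -> 37 -> 5
Step 5: curr=16, set curr.next=prev(39) | reversed so far: 16 -> 39 -> 17 -> 37 -> 5
Step 6: curr=14, set curr.next=prev(16) | reversed so far: 14 -> 16 -> 39 -> 17 -> 37 -> 5
Step 7: curr=10, set curr.next=prev(14) | reversed so far: 10 -> 14 -> 16 -> 39 -> 17 -> 37 -> 5

10 -> 14 -> 16 -> 39 -> 17 -> 37 -> 5 -> None


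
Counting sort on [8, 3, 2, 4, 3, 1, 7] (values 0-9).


Input: [8, 3, 2, 4, 3, 1, 7]
Counts: [0, 1, 1, 2, 1, 0, 0, 1, 1, 0]

Sorted: [1, 2, 3, 3, 4, 7, 8]


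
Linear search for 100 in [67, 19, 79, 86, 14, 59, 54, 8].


i=0: 67!=100
i=1: 19!=100
i=2: 79!=100
i=3: 86!=100
i=4: 14!=100
i=5: 59!=100
i=6: 54!=100
i=7: 8!=100

Not found, 8 comps


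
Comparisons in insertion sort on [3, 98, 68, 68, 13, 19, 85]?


Algorithm: insertion sort
Input: [3, 98, 68, 68, 13, 19, 85]
Sorted: [3, 13, 19, 68, 68, 85, 98]

15


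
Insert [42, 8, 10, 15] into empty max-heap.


Insert 42: [42]
Insert 8: [42, 8]
Insert 10: [42, 8, 10]
Insert 15: [42, 15, 10, 8]

Final heap: [42, 15, 10, 8]


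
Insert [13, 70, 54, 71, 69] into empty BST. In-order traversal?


Insert 13: root
Insert 70: R from 13
Insert 54: R from 13 -> L from 70
Insert 71: R from 13 -> R from 70
Insert 69: R from 13 -> L from 70 -> R from 54

In-order: [13, 54, 69, 70, 71]


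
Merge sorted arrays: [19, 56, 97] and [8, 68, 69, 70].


Take 8 from B
Take 19 from A
Take 56 from A
Take 68 from B
Take 69 from B
Take 70 from B

Merged: [8, 19, 56, 68, 69, 70, 97]


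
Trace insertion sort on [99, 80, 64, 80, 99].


Initial: [99, 80, 64, 80, 99]
Insert 80: [80, 99, 64, 80, 99]
Insert 64: [64, 80, 99, 80, 99]
Insert 80: [64, 80, 80, 99, 99]
Insert 99: [64, 80, 80, 99, 99]

Sorted: [64, 80, 80, 99, 99]


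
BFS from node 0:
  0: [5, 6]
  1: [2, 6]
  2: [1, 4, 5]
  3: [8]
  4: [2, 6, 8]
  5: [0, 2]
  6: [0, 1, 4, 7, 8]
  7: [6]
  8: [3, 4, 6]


Visit 0, enqueue [5, 6]
Visit 5, enqueue [2]
Visit 6, enqueue [1, 4, 7, 8]
Visit 2, enqueue []
Visit 1, enqueue []
Visit 4, enqueue []
Visit 7, enqueue []
Visit 8, enqueue [3]
Visit 3, enqueue []

BFS order: [0, 5, 6, 2, 1, 4, 7, 8, 3]


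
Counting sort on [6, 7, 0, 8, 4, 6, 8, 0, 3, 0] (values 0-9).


Input: [6, 7, 0, 8, 4, 6, 8, 0, 3, 0]
Counts: [3, 0, 0, 1, 1, 0, 2, 1, 2, 0]

Sorted: [0, 0, 0, 3, 4, 6, 6, 7, 8, 8]


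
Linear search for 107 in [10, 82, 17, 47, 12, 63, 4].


i=0: 10!=107
i=1: 82!=107
i=2: 17!=107
i=3: 47!=107
i=4: 12!=107
i=5: 63!=107
i=6: 4!=107

Not found, 7 comps


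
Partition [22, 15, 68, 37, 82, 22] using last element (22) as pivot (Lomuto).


Pivot: 22
  22 <= 22: advance i (no swap)
  15 <= 22: advance i (no swap)
Place pivot at 2: [22, 15, 22, 37, 82, 68]

Partitioned: [22, 15, 22, 37, 82, 68]


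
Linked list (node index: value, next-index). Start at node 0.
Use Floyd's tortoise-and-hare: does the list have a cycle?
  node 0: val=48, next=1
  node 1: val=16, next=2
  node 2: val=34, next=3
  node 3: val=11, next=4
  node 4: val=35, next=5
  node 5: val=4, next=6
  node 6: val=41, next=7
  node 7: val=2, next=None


Floyd's tortoise (slow, +1) and hare (fast, +2):
  init: slow=0, fast=0
  step 1: slow=1, fast=2
  step 2: slow=2, fast=4
  step 3: slow=3, fast=6
  step 4: fast 6->7->None, no cycle

Cycle: no


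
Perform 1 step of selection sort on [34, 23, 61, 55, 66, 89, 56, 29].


Initial: [34, 23, 61, 55, 66, 89, 56, 29]
Step 1: min=23 at 1
  Swap: [23, 34, 61, 55, 66, 89, 56, 29]

After 1 step: [23, 34, 61, 55, 66, 89, 56, 29]


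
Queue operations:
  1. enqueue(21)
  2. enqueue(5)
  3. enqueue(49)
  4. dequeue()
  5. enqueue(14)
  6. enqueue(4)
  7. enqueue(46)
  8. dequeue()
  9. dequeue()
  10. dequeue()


enqueue(21) -> [21]
enqueue(5) -> [21, 5]
enqueue(49) -> [21, 5, 49]
dequeue()->21, [5, 49]
enqueue(14) -> [5, 49, 14]
enqueue(4) -> [5, 49, 14, 4]
enqueue(46) -> [5, 49, 14, 4, 46]
dequeue()->5, [49, 14, 4, 46]
dequeue()->49, [14, 4, 46]
dequeue()->14, [4, 46]

Final queue: [4, 46]


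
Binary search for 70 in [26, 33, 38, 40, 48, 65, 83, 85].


Step 1: lo=0, hi=7, mid=3, val=40
Step 2: lo=4, hi=7, mid=5, val=65
Step 3: lo=6, hi=7, mid=6, val=83

Not found


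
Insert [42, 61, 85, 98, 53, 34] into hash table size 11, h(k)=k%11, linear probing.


Insert 42: h=9 -> slot 9
Insert 61: h=6 -> slot 6
Insert 85: h=8 -> slot 8
Insert 98: h=10 -> slot 10
Insert 53: h=9, 2 probes -> slot 0
Insert 34: h=1 -> slot 1

Table: [53, 34, None, None, None, None, 61, None, 85, 42, 98]


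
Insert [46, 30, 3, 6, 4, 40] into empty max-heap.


Insert 46: [46]
Insert 30: [46, 30]
Insert 3: [46, 30, 3]
Insert 6: [46, 30, 3, 6]
Insert 4: [46, 30, 3, 6, 4]
Insert 40: [46, 30, 40, 6, 4, 3]

Final heap: [46, 30, 40, 6, 4, 3]


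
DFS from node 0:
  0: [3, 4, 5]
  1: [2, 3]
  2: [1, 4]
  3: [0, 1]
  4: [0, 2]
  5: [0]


Visit 0, push [5, 4, 3]
Visit 3, push [1]
Visit 1, push [2]
Visit 2, push [4]
Visit 4, push []
Visit 5, push []

DFS order: [0, 3, 1, 2, 4, 5]


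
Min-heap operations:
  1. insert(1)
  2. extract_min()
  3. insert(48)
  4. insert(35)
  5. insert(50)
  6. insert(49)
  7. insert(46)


insert(1) -> [1]
extract_min()->1, []
insert(48) -> [48]
insert(35) -> [35, 48]
insert(50) -> [35, 48, 50]
insert(49) -> [35, 48, 50, 49]
insert(46) -> [35, 46, 50, 49, 48]

Final heap: [35, 46, 50, 49, 48]


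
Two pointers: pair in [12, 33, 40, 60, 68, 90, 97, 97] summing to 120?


lo=0(12)+hi=7(97)=109
lo=1(33)+hi=7(97)=130
lo=1(33)+hi=6(97)=130
lo=1(33)+hi=5(90)=123
lo=1(33)+hi=4(68)=101
lo=2(40)+hi=4(68)=108
lo=3(60)+hi=4(68)=128

No pair found


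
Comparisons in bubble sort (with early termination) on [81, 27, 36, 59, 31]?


Algorithm: bubble sort (with early termination)
Input: [81, 27, 36, 59, 31]
Sorted: [27, 31, 36, 59, 81]

10


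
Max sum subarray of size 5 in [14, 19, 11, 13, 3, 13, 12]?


[0:5]: 60
[1:6]: 59
[2:7]: 52

Max: 60 at [0:5]


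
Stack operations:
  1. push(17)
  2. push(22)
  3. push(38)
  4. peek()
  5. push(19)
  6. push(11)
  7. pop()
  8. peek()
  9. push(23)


push(17) -> [17]
push(22) -> [17, 22]
push(38) -> [17, 22, 38]
peek()->38
push(19) -> [17, 22, 38, 19]
push(11) -> [17, 22, 38, 19, 11]
pop()->11, [17, 22, 38, 19]
peek()->19
push(23) -> [17, 22, 38, 19, 23]

Final stack: [17, 22, 38, 19, 23]


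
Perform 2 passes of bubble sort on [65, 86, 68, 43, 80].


Initial: [65, 86, 68, 43, 80]
Pass 1: [65, 68, 43, 80, 86] (3 swaps)
Pass 2: [65, 43, 68, 80, 86] (1 swaps)

After 2 passes: [65, 43, 68, 80, 86]


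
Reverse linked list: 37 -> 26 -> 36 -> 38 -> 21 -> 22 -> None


Step 1: curr=37, set curr.next=prev(None) | reversed so far: 37
Step 2: curr=26, set curr.next=prev(37) | reversed so far: 26 -> 37
Step 3: curr=36, set curr.next=prev(26) | reversed so far: 36 -> 26 -> 37
Step 4: curr=38, set curr.next=prev(36) | reversed so far: 38 -> 36 -> 26 -> 37
Step 5: curr=21, set curr.next=prev(38) | reversed so far: 21 -> 38 -> 36 -> 26 -> 37
Step 6: curr=22, set curr.next=prev(21) | reversed so far: 22 -> 21 -> 38 -> 36 -> 26 -> 37

22 -> 21 -> 38 -> 36 -> 26 -> 37 -> None


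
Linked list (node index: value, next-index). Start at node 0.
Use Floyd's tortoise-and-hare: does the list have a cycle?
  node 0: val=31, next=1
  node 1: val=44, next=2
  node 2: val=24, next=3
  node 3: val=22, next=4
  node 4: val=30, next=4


Floyd's tortoise (slow, +1) and hare (fast, +2):
  init: slow=0, fast=0
  step 1: slow=1, fast=2
  step 2: slow=2, fast=4
  step 3: slow=3, fast=4
  step 4: slow=4, fast=4
  slow == fast at node 4: cycle detected

Cycle: yes


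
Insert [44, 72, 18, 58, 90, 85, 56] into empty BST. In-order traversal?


Insert 44: root
Insert 72: R from 44
Insert 18: L from 44
Insert 58: R from 44 -> L from 72
Insert 90: R from 44 -> R from 72
Insert 85: R from 44 -> R from 72 -> L from 90
Insert 56: R from 44 -> L from 72 -> L from 58

In-order: [18, 44, 56, 58, 72, 85, 90]


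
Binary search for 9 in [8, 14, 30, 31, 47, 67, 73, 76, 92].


Step 1: lo=0, hi=8, mid=4, val=47
Step 2: lo=0, hi=3, mid=1, val=14
Step 3: lo=0, hi=0, mid=0, val=8

Not found


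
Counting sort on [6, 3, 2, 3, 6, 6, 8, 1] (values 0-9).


Input: [6, 3, 2, 3, 6, 6, 8, 1]
Counts: [0, 1, 1, 2, 0, 0, 3, 0, 1, 0]

Sorted: [1, 2, 3, 3, 6, 6, 6, 8]


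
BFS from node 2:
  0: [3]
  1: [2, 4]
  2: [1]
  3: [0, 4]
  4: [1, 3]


Visit 2, enqueue [1]
Visit 1, enqueue [4]
Visit 4, enqueue [3]
Visit 3, enqueue [0]
Visit 0, enqueue []

BFS order: [2, 1, 4, 3, 0]


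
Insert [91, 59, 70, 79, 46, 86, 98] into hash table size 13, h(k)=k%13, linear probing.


Insert 91: h=0 -> slot 0
Insert 59: h=7 -> slot 7
Insert 70: h=5 -> slot 5
Insert 79: h=1 -> slot 1
Insert 46: h=7, 1 probes -> slot 8
Insert 86: h=8, 1 probes -> slot 9
Insert 98: h=7, 3 probes -> slot 10

Table: [91, 79, None, None, None, 70, None, 59, 46, 86, 98, None, None]


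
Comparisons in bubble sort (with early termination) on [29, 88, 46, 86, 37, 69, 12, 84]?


Algorithm: bubble sort (with early termination)
Input: [29, 88, 46, 86, 37, 69, 12, 84]
Sorted: [12, 29, 37, 46, 69, 84, 86, 88]

28


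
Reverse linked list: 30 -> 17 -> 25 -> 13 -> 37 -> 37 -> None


Step 1: curr=30, set curr.next=prev(None) | reversed so far: 30
Step 2: curr=17, set curr.next=prev(30) | reversed so far: 17 -> 30
Step 3: curr=25, set curr.next=prev(17) | reversed so far: 25 -> 17 -> 30
Step 4: curr=13, set curr.next=prev(25) | reversed so far: 13 -> 25 -> 17 -> 30
Step 5: curr=37, set curr.next=prev(13) | reversed so far: 37 -> 13 -> 25 -> 17 -> 30
Step 6: curr=37, set curr.next=prev(37) | reversed so far: 37 -> 37 -> 13 -> 25 -> 17 -> 30

37 -> 37 -> 13 -> 25 -> 17 -> 30 -> None


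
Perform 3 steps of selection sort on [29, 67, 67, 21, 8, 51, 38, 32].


Initial: [29, 67, 67, 21, 8, 51, 38, 32]
Step 1: min=8 at 4
  Swap: [8, 67, 67, 21, 29, 51, 38, 32]
Step 2: min=21 at 3
  Swap: [8, 21, 67, 67, 29, 51, 38, 32]
Step 3: min=29 at 4
  Swap: [8, 21, 29, 67, 67, 51, 38, 32]

After 3 steps: [8, 21, 29, 67, 67, 51, 38, 32]


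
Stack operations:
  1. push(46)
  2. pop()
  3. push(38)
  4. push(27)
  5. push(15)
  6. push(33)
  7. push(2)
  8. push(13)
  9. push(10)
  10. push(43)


push(46) -> [46]
pop()->46, []
push(38) -> [38]
push(27) -> [38, 27]
push(15) -> [38, 27, 15]
push(33) -> [38, 27, 15, 33]
push(2) -> [38, 27, 15, 33, 2]
push(13) -> [38, 27, 15, 33, 2, 13]
push(10) -> [38, 27, 15, 33, 2, 13, 10]
push(43) -> [38, 27, 15, 33, 2, 13, 10, 43]

Final stack: [38, 27, 15, 33, 2, 13, 10, 43]


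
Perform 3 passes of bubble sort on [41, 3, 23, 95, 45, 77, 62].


Initial: [41, 3, 23, 95, 45, 77, 62]
Pass 1: [3, 23, 41, 45, 77, 62, 95] (5 swaps)
Pass 2: [3, 23, 41, 45, 62, 77, 95] (1 swaps)
Pass 3: [3, 23, 41, 45, 62, 77, 95] (0 swaps)

After 3 passes: [3, 23, 41, 45, 62, 77, 95]


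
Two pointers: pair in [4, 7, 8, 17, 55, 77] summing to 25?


lo=0(4)+hi=5(77)=81
lo=0(4)+hi=4(55)=59
lo=0(4)+hi=3(17)=21
lo=1(7)+hi=3(17)=24
lo=2(8)+hi=3(17)=25

Yes: 8+17=25


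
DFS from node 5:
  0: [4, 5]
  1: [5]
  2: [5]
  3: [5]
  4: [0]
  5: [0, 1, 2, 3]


Visit 5, push [3, 2, 1, 0]
Visit 0, push [4]
Visit 4, push []
Visit 1, push []
Visit 2, push []
Visit 3, push []

DFS order: [5, 0, 4, 1, 2, 3]


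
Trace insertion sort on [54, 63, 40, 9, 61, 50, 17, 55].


Initial: [54, 63, 40, 9, 61, 50, 17, 55]
Insert 63: [54, 63, 40, 9, 61, 50, 17, 55]
Insert 40: [40, 54, 63, 9, 61, 50, 17, 55]
Insert 9: [9, 40, 54, 63, 61, 50, 17, 55]
Insert 61: [9, 40, 54, 61, 63, 50, 17, 55]
Insert 50: [9, 40, 50, 54, 61, 63, 17, 55]
Insert 17: [9, 17, 40, 50, 54, 61, 63, 55]
Insert 55: [9, 17, 40, 50, 54, 55, 61, 63]

Sorted: [9, 17, 40, 50, 54, 55, 61, 63]


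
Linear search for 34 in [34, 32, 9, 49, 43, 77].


i=0: 34==34 found!

Found at 0, 1 comps


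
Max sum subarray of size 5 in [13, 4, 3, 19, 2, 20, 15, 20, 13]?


[0:5]: 41
[1:6]: 48
[2:7]: 59
[3:8]: 76
[4:9]: 70

Max: 76 at [3:8]


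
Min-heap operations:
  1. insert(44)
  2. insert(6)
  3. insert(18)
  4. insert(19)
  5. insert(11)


insert(44) -> [44]
insert(6) -> [6, 44]
insert(18) -> [6, 44, 18]
insert(19) -> [6, 19, 18, 44]
insert(11) -> [6, 11, 18, 44, 19]

Final heap: [6, 11, 18, 44, 19]


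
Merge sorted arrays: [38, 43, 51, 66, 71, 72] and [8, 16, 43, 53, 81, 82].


Take 8 from B
Take 16 from B
Take 38 from A
Take 43 from A
Take 43 from B
Take 51 from A
Take 53 from B
Take 66 from A
Take 71 from A
Take 72 from A

Merged: [8, 16, 38, 43, 43, 51, 53, 66, 71, 72, 81, 82]


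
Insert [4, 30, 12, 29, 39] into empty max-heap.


Insert 4: [4]
Insert 30: [30, 4]
Insert 12: [30, 4, 12]
Insert 29: [30, 29, 12, 4]
Insert 39: [39, 30, 12, 4, 29]

Final heap: [39, 30, 12, 4, 29]


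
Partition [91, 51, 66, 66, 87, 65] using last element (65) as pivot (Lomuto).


Pivot: 65
  51 <= 65: swap -> [51, 91, 66, 66, 87, 65]
Place pivot at 1: [51, 65, 66, 66, 87, 91]

Partitioned: [51, 65, 66, 66, 87, 91]


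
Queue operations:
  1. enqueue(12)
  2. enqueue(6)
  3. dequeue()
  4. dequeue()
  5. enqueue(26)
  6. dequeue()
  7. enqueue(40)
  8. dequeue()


enqueue(12) -> [12]
enqueue(6) -> [12, 6]
dequeue()->12, [6]
dequeue()->6, []
enqueue(26) -> [26]
dequeue()->26, []
enqueue(40) -> [40]
dequeue()->40, []

Final queue: []


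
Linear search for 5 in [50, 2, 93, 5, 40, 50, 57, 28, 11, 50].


i=0: 50!=5
i=1: 2!=5
i=2: 93!=5
i=3: 5==5 found!

Found at 3, 4 comps


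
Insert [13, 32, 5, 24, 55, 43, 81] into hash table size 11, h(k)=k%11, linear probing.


Insert 13: h=2 -> slot 2
Insert 32: h=10 -> slot 10
Insert 5: h=5 -> slot 5
Insert 24: h=2, 1 probes -> slot 3
Insert 55: h=0 -> slot 0
Insert 43: h=10, 2 probes -> slot 1
Insert 81: h=4 -> slot 4

Table: [55, 43, 13, 24, 81, 5, None, None, None, None, 32]


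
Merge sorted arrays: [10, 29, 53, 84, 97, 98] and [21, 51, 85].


Take 10 from A
Take 21 from B
Take 29 from A
Take 51 from B
Take 53 from A
Take 84 from A
Take 85 from B

Merged: [10, 21, 29, 51, 53, 84, 85, 97, 98]


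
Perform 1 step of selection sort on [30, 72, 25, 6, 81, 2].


Initial: [30, 72, 25, 6, 81, 2]
Step 1: min=2 at 5
  Swap: [2, 72, 25, 6, 81, 30]

After 1 step: [2, 72, 25, 6, 81, 30]


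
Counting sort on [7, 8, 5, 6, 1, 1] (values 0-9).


Input: [7, 8, 5, 6, 1, 1]
Counts: [0, 2, 0, 0, 0, 1, 1, 1, 1, 0]

Sorted: [1, 1, 5, 6, 7, 8]


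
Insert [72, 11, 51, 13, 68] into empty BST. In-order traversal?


Insert 72: root
Insert 11: L from 72
Insert 51: L from 72 -> R from 11
Insert 13: L from 72 -> R from 11 -> L from 51
Insert 68: L from 72 -> R from 11 -> R from 51

In-order: [11, 13, 51, 68, 72]


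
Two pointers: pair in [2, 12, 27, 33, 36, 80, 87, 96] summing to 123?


lo=0(2)+hi=7(96)=98
lo=1(12)+hi=7(96)=108
lo=2(27)+hi=7(96)=123

Yes: 27+96=123


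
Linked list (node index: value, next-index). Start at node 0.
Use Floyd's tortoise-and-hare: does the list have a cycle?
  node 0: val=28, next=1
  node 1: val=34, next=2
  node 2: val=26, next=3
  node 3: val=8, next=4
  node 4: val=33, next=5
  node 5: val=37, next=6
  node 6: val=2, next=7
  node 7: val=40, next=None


Floyd's tortoise (slow, +1) and hare (fast, +2):
  init: slow=0, fast=0
  step 1: slow=1, fast=2
  step 2: slow=2, fast=4
  step 3: slow=3, fast=6
  step 4: fast 6->7->None, no cycle

Cycle: no


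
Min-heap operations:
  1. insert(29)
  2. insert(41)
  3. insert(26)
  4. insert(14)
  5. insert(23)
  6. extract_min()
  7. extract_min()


insert(29) -> [29]
insert(41) -> [29, 41]
insert(26) -> [26, 41, 29]
insert(14) -> [14, 26, 29, 41]
insert(23) -> [14, 23, 29, 41, 26]
extract_min()->14, [23, 26, 29, 41]
extract_min()->23, [26, 41, 29]

Final heap: [26, 41, 29]


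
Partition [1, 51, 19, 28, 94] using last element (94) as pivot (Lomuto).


Pivot: 94
  1 <= 94: advance i (no swap)
  51 <= 94: advance i (no swap)
  19 <= 94: advance i (no swap)
  28 <= 94: advance i (no swap)
Place pivot at 4: [1, 51, 19, 28, 94]

Partitioned: [1, 51, 19, 28, 94]


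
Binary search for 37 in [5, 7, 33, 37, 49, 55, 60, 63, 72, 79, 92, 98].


Step 1: lo=0, hi=11, mid=5, val=55
Step 2: lo=0, hi=4, mid=2, val=33
Step 3: lo=3, hi=4, mid=3, val=37

Found at index 3


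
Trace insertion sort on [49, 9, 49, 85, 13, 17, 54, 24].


Initial: [49, 9, 49, 85, 13, 17, 54, 24]
Insert 9: [9, 49, 49, 85, 13, 17, 54, 24]
Insert 49: [9, 49, 49, 85, 13, 17, 54, 24]
Insert 85: [9, 49, 49, 85, 13, 17, 54, 24]
Insert 13: [9, 13, 49, 49, 85, 17, 54, 24]
Insert 17: [9, 13, 17, 49, 49, 85, 54, 24]
Insert 54: [9, 13, 17, 49, 49, 54, 85, 24]
Insert 24: [9, 13, 17, 24, 49, 49, 54, 85]

Sorted: [9, 13, 17, 24, 49, 49, 54, 85]


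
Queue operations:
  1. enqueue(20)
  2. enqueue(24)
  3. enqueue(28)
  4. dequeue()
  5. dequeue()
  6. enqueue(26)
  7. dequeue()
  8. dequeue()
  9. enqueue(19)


enqueue(20) -> [20]
enqueue(24) -> [20, 24]
enqueue(28) -> [20, 24, 28]
dequeue()->20, [24, 28]
dequeue()->24, [28]
enqueue(26) -> [28, 26]
dequeue()->28, [26]
dequeue()->26, []
enqueue(19) -> [19]

Final queue: [19]


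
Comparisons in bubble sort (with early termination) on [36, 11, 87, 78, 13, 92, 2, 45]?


Algorithm: bubble sort (with early termination)
Input: [36, 11, 87, 78, 13, 92, 2, 45]
Sorted: [2, 11, 13, 36, 45, 78, 87, 92]

28


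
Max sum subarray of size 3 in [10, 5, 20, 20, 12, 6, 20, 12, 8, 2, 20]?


[0:3]: 35
[1:4]: 45
[2:5]: 52
[3:6]: 38
[4:7]: 38
[5:8]: 38
[6:9]: 40
[7:10]: 22
[8:11]: 30

Max: 52 at [2:5]


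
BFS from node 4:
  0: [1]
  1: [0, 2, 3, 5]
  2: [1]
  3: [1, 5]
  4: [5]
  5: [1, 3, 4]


Visit 4, enqueue [5]
Visit 5, enqueue [1, 3]
Visit 1, enqueue [0, 2]
Visit 3, enqueue []
Visit 0, enqueue []
Visit 2, enqueue []

BFS order: [4, 5, 1, 3, 0, 2]


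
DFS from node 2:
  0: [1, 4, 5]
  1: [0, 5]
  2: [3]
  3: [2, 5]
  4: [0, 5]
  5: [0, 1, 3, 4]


Visit 2, push [3]
Visit 3, push [5]
Visit 5, push [4, 1, 0]
Visit 0, push [4, 1]
Visit 1, push []
Visit 4, push []

DFS order: [2, 3, 5, 0, 1, 4]
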